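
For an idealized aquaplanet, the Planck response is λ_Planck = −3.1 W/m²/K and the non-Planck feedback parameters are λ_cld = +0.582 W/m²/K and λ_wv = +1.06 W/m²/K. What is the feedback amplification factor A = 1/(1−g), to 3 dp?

2.126

Convert to gains: g_cld = 0.582/3.1 = 0.1877; g_wv = 1.06/3.1 = 0.3419.
Total gain g = 0.5296.
A = 1/(1 − 0.5296) = 2.126.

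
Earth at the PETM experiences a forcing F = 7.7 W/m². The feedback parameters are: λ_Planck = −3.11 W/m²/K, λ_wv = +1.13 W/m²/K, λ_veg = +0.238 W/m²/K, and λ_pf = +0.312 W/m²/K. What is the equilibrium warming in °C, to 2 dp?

5.38 °C

Net feedback parameter λ = (−3.11) + (+1.13) + (+0.238) + (+0.312) = -1.43 W/m²/K.
ΔT = −F/λ = −7.7/(-1.43) = 5.38 °C.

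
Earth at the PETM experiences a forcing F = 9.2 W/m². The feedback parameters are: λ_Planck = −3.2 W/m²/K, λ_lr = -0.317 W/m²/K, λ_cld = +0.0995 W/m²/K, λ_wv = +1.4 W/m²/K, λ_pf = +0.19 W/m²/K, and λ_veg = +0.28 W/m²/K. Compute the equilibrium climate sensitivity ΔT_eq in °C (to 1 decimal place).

5.9 °C

Net feedback parameter λ = (−3.2) + (-0.317) + (+0.0995) + (+1.4) + (+0.19) + (+0.28) = -1.5475 W/m²/K.
ΔT = −F/λ = −9.2/(-1.5475) = 5.9 °C.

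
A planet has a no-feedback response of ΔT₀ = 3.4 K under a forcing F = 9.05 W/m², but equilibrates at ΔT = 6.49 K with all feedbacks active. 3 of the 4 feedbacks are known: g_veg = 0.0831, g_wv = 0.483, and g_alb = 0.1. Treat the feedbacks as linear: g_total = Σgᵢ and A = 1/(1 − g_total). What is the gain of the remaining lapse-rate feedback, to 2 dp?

Amplification A = ΔT/ΔT₀ = 6.49/3.4 = 1.909.
Total gain g = 1 − 1/A = 1 − 1/1.909 = 0.4762.
Known gains sum to 0.0831 + 0.483 + 0.1 = 0.6661.
g_lr = 0.4762 − 0.6661 = -0.19.

-0.19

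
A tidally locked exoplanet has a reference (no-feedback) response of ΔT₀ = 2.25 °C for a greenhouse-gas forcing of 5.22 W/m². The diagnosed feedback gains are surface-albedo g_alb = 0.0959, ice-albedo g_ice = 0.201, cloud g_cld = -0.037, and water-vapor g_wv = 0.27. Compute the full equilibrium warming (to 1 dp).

Total gain g = 0.0959 + 0.201 − 0.037 + 0.27 = 0.5299.
Amplification A = 1/(1 − 0.5299) = 2.127.
ΔT = 2.25 × 2.127 = 4.8 °C.

4.8 °C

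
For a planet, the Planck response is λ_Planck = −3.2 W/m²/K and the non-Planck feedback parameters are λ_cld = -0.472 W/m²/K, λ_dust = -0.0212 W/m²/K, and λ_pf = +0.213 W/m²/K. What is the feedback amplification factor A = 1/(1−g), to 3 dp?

0.919

Convert to gains: g_cld = -0.472/3.2 = -0.1475; g_dust = -0.0212/3.2 = -0.006625; g_pf = 0.213/3.2 = 0.06656.
Total gain g = -0.087565.
A = 1/(1 + 0.087565) = 0.919.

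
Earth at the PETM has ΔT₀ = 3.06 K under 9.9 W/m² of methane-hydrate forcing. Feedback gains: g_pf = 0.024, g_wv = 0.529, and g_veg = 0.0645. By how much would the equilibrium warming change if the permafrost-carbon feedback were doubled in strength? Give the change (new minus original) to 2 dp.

0.54 K

Original: g = 0.6175, ΔT = 3.06/(1−0.6175) = 8.0000 K.
With doubled permafrost-carbon: g' = 0.6415, ΔT' = 3.06/(1−0.6415) = 8.5356 K.
Change = 8.5356 − 8.0000 = 0.54 K.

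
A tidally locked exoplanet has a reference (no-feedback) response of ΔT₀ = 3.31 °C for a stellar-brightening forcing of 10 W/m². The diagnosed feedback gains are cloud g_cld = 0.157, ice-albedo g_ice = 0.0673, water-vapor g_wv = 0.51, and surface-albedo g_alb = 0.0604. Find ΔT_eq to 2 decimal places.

Total gain g = 0.157 + 0.0673 + 0.51 + 0.0604 = 0.7947.
Amplification A = 1/(1 − 0.7947) = 4.871.
ΔT = 3.31 × 4.871 = 16.12 °C.

16.12 °C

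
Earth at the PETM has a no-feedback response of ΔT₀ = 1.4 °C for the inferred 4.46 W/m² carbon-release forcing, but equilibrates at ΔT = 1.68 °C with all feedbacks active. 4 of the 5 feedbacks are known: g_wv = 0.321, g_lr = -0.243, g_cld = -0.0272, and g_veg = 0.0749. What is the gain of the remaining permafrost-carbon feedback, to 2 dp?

Amplification A = ΔT/ΔT₀ = 1.68/1.4 = 1.2.
Total gain g = 1 − 1/A = 1 − 1/1.2 = 0.1667.
Known gains sum to 0.321 − 0.243 − 0.0272 + 0.0749 = 0.1257.
g_pf = 0.1667 − 0.1257 = 0.04.

0.04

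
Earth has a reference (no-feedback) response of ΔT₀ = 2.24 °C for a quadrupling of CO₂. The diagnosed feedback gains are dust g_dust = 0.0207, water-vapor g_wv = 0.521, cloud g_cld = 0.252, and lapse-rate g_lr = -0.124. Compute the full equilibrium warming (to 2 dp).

6.78 °C

Total gain g = 0.0207 + 0.521 + 0.252 − 0.124 = 0.6697.
Amplification A = 1/(1 − 0.6697) = 3.028.
ΔT = 2.24 × 3.028 = 6.78 °C.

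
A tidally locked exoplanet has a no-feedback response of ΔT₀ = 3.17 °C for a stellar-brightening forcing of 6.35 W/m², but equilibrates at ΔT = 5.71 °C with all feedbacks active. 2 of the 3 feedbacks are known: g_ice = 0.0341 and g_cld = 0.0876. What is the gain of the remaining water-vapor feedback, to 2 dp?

Amplification A = ΔT/ΔT₀ = 5.71/3.17 = 1.801.
Total gain g = 1 − 1/A = 1 − 1/1.801 = 0.4448.
Known gains sum to 0.0341 + 0.0876 = 0.1217.
g_wv = 0.4448 − 0.1217 = 0.32.

0.32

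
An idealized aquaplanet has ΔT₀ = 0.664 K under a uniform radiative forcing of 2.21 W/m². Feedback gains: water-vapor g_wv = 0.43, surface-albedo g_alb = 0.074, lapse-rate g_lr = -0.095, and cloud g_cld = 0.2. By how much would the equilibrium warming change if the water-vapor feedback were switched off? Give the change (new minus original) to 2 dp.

Original: g = 0.609, ΔT = 0.664/(1−0.609) = 1.6982 K.
Without water-vapor: g' = 0.179, ΔT' = 0.664/(1−0.179) = 0.8088 K.
Change = 0.8088 − 1.6982 = -0.89 K.

-0.89 K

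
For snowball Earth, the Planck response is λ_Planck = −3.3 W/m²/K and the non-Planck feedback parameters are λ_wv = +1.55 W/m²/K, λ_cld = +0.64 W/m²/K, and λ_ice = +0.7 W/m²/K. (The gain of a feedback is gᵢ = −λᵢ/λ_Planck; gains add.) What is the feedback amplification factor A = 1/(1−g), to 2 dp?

8.05

Convert to gains: g_wv = 1.55/3.3 = 0.4697; g_cld = 0.64/3.3 = 0.1939; g_ice = 0.7/3.3 = 0.2121.
Total gain g = 0.8757.
A = 1/(1 − 0.8757) = 8.05.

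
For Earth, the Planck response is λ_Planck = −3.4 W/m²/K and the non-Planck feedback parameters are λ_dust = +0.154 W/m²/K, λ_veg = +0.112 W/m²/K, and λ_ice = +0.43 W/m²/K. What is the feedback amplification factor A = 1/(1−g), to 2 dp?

1.26

Convert to gains: g_dust = 0.154/3.4 = 0.04529; g_veg = 0.112/3.4 = 0.03294; g_ice = 0.43/3.4 = 0.1265.
Total gain g = 0.20473.
A = 1/(1 − 0.20473) = 1.26.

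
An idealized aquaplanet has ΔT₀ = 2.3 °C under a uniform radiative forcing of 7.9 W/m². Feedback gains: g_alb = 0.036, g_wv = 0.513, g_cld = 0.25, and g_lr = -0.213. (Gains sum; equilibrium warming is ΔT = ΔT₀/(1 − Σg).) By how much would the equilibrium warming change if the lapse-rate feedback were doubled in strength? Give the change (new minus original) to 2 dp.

Original: g = 0.586, ΔT = 2.3/(1−0.586) = 5.5556 °C.
With doubled lapse-rate: g' = 0.373, ΔT' = 2.3/(1−0.373) = 3.6683 °C.
Change = 3.6683 − 5.5556 = -1.89 °C.

-1.89 °C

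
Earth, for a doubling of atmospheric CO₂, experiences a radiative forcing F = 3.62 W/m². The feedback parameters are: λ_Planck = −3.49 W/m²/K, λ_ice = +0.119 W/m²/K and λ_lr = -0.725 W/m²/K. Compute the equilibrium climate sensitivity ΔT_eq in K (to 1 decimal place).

0.9 K

Net feedback parameter λ = (−3.49) + (+0.119) + (-0.725) = -4.096 W/m²/K.
ΔT = −F/λ = −3.62/(-4.096) = 0.9 K.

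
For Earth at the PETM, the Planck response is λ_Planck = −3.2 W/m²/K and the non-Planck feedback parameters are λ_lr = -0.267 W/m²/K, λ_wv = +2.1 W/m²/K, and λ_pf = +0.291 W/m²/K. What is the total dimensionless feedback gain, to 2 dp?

0.66

Convert to gains: g_lr = -0.267/3.2 = -0.08344; g_wv = 2.1/3.2 = 0.6562; g_pf = 0.291/3.2 = 0.09094.
Total gain g = 0.6637.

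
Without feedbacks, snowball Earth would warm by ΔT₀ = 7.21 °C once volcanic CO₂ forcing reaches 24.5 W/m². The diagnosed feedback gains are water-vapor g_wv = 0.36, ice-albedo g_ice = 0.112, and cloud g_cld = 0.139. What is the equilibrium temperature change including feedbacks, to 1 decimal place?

18.5 °C

Total gain g = 0.36 + 0.112 + 0.139 = 0.611.
Amplification A = 1/(1 − 0.611) = 2.571.
ΔT = 7.21 × 2.571 = 18.5 °C.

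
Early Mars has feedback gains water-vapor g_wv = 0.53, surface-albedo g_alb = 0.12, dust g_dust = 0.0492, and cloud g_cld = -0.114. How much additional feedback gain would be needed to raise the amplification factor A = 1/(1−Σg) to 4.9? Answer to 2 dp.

0.21

Current total gain = 0.5852.
Target gain for A = 4.9: g* = 1 − 1/4.9 = 0.7959.
Additional gain needed = 0.7959 − 0.5852 = 0.21.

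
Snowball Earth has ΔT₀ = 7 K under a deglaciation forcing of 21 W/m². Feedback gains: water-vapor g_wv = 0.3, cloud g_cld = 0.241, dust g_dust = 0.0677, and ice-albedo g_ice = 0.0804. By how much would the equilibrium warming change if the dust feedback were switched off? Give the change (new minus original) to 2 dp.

Original: g = 0.6891, ΔT = 7/(1−0.6891) = 22.5153 K.
Without dust: g' = 0.6214, ΔT' = 7/(1−0.6214) = 18.4892 K.
Change = 18.4892 − 22.5153 = -4.03 K.

-4.03 K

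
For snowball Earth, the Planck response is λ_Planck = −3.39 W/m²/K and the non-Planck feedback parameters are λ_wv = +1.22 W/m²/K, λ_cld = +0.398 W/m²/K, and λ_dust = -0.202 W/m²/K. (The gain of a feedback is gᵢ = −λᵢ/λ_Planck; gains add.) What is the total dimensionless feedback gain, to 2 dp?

0.42

Convert to gains: g_wv = 1.22/3.39 = 0.3599; g_cld = 0.398/3.39 = 0.1174; g_dust = -0.202/3.39 = -0.05959.
Total gain g = 0.41771.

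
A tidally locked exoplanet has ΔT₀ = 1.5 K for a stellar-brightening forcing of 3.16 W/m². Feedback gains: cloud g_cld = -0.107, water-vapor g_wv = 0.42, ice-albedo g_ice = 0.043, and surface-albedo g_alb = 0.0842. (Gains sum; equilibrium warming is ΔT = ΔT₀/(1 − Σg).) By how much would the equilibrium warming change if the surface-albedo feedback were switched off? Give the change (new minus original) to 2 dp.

Original: g = 0.4402, ΔT = 1.5/(1−0.4402) = 2.6795 K.
Without surface-albedo: g' = 0.356, ΔT' = 1.5/(1−0.356) = 2.3292 K.
Change = 2.3292 − 2.6795 = -0.35 K.

-0.35 K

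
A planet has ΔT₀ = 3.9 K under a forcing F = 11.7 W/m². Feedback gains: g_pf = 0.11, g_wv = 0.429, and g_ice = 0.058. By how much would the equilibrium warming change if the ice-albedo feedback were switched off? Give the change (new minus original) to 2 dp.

-1.22 K

Original: g = 0.597, ΔT = 3.9/(1−0.597) = 9.6774 K.
Without ice-albedo: g' = 0.539, ΔT' = 3.9/(1−0.539) = 8.4599 K.
Change = 8.4599 − 9.6774 = -1.22 K.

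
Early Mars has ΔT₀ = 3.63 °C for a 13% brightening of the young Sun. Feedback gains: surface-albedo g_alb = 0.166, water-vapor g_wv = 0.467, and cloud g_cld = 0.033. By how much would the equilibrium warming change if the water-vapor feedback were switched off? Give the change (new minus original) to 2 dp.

Original: g = 0.666, ΔT = 3.63/(1−0.666) = 10.8683 °C.
Without water-vapor: g' = 0.199, ΔT' = 3.63/(1−0.199) = 4.5318 °C.
Change = 4.5318 − 10.8683 = -6.34 °C.

-6.34 °C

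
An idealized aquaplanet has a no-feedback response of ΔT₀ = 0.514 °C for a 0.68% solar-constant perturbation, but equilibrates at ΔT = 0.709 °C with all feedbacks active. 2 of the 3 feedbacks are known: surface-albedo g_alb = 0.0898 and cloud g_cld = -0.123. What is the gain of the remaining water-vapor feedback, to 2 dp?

Amplification A = ΔT/ΔT₀ = 0.709/0.514 = 1.379.
Total gain g = 1 − 1/A = 1 − 1/1.379 = 0.2748.
Known gains sum to 0.0898 − 0.123 = -0.0332.
g_wv = 0.2748 + 0.0332 = 0.31.

0.31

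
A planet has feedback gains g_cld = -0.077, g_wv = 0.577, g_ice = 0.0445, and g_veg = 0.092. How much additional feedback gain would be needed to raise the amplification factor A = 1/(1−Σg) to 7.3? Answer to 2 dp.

Current total gain = 0.6365.
Target gain for A = 7.3: g* = 1 − 1/7.3 = 0.863.
Additional gain needed = 0.863 − 0.6365 = 0.23.

0.23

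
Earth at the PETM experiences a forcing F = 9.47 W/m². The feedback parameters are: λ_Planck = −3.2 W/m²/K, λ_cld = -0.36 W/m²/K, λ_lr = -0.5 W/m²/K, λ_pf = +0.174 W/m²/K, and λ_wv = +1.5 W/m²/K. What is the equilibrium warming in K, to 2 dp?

Net feedback parameter λ = (−3.2) + (-0.36) + (-0.5) + (+0.174) + (+1.5) = -2.386 W/m²/K.
ΔT = −F/λ = −9.47/(-2.386) = 3.97 K.

3.97 K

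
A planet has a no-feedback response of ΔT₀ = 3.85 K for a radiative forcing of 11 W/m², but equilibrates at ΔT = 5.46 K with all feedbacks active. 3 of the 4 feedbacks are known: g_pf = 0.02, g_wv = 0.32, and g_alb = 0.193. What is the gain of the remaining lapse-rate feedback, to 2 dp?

Amplification A = ΔT/ΔT₀ = 5.46/3.85 = 1.418.
Total gain g = 1 − 1/A = 1 − 1/1.418 = 0.2948.
Known gains sum to 0.02 + 0.32 + 0.193 = 0.533.
g_lr = 0.2948 − 0.533 = -0.24.

-0.24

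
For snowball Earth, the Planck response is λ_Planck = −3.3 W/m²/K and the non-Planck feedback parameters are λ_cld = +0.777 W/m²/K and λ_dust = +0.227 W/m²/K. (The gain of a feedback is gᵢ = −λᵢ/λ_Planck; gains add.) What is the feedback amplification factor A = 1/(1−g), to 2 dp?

Convert to gains: g_cld = 0.777/3.3 = 0.2355; g_dust = 0.227/3.3 = 0.06879.
Total gain g = 0.30429.
A = 1/(1 − 0.30429) = 1.44.

1.44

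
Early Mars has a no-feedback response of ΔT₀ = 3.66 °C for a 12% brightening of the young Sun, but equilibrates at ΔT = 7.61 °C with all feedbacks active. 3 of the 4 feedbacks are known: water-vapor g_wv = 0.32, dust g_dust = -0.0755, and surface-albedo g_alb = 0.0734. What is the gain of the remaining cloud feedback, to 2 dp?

0.20

Amplification A = ΔT/ΔT₀ = 7.61/3.66 = 2.079.
Total gain g = 1 − 1/A = 1 − 1/2.079 = 0.519.
Known gains sum to 0.32 − 0.0755 + 0.0734 = 0.3179.
g_cld = 0.519 − 0.3179 = 0.20.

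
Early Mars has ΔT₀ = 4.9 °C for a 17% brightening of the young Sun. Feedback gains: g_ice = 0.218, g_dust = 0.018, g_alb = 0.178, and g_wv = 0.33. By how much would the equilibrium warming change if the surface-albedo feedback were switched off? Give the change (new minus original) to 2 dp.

Original: g = 0.744, ΔT = 4.9/(1−0.744) = 19.1406 °C.
Without surface-albedo: g' = 0.566, ΔT' = 4.9/(1−0.566) = 11.2903 °C.
Change = 11.2903 − 19.1406 = -7.85 °C.

-7.85 °C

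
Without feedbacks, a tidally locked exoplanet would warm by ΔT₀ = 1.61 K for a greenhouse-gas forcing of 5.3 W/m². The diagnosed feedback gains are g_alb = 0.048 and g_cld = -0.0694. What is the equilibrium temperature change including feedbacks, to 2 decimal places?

1.58 K

Total gain g = 0.048 − 0.0694 = -0.0214.
Amplification A = 1/(1 + 0.0214) = 0.979.
ΔT = 1.61 × 0.979 = 1.58 K.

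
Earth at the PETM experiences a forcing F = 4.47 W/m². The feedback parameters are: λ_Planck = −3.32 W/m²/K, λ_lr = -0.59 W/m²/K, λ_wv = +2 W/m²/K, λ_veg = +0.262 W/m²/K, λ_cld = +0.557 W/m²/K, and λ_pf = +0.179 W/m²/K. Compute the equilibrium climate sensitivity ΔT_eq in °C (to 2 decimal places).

Net feedback parameter λ = (−3.32) + (-0.59) + (+2) + (+0.262) + (+0.557) + (+0.179) = -0.912 W/m²/K.
ΔT = −F/λ = −4.47/(-0.912) = 4.90 °C.

4.90 °C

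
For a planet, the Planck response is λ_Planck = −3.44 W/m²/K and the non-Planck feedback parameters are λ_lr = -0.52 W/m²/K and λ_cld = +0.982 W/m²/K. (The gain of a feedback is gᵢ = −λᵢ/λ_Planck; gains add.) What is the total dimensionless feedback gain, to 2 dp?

Convert to gains: g_lr = -0.52/3.44 = -0.1512; g_cld = 0.982/3.44 = 0.2855.
Total gain g = 0.1343.

0.13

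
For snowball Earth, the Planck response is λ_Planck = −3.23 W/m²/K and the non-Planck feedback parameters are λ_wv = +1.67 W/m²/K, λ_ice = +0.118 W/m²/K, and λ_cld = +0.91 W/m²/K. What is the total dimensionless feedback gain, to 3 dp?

0.835

Convert to gains: g_wv = 1.67/3.23 = 0.517; g_ice = 0.118/3.23 = 0.03653; g_cld = 0.91/3.23 = 0.2817.
Total gain g = 0.83523.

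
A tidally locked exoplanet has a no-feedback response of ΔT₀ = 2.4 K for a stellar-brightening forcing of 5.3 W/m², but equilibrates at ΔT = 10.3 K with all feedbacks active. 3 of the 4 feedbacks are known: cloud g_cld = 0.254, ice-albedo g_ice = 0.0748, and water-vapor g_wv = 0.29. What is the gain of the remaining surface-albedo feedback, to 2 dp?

Amplification A = ΔT/ΔT₀ = 10.3/2.4 = 4.292.
Total gain g = 1 − 1/A = 1 − 1/4.292 = 0.767.
Known gains sum to 0.254 + 0.0748 + 0.29 = 0.6188.
g_alb = 0.767 − 0.6188 = 0.15.

0.15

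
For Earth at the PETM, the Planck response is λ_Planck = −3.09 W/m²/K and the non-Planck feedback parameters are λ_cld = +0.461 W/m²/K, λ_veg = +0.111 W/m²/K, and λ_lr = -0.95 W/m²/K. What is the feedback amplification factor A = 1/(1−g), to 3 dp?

0.891

Convert to gains: g_cld = 0.461/3.09 = 0.1492; g_veg = 0.111/3.09 = 0.03592; g_lr = -0.95/3.09 = -0.3074.
Total gain g = -0.12228.
A = 1/(1 + 0.12228) = 0.891.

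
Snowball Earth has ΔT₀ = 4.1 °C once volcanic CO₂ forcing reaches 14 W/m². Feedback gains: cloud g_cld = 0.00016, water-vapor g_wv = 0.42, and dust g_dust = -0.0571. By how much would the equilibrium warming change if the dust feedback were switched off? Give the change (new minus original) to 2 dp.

0.63 °C

Original: g = 0.36306, ΔT = 4.1/(1−0.36306) = 6.4370 °C.
Without dust: g' = 0.42016, ΔT' = 4.1/(1−0.42016) = 7.0709 °C.
Change = 7.0709 − 6.4370 = 0.63 °C.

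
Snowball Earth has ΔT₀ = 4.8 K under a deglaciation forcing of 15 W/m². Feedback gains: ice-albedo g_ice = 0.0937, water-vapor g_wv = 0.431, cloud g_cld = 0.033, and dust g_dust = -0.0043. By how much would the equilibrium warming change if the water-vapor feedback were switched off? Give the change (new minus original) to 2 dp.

Original: g = 0.5534, ΔT = 4.8/(1−0.5534) = 10.7479 K.
Without water-vapor: g' = 0.1224, ΔT' = 4.8/(1−0.1224) = 5.4695 K.
Change = 5.4695 − 10.7479 = -5.28 K.

-5.28 K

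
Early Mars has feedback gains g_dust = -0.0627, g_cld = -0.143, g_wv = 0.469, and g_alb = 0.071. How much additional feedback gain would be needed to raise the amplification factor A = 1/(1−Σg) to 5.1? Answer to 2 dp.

0.47

Current total gain = 0.3343.
Target gain for A = 5.1: g* = 1 − 1/5.1 = 0.8039.
Additional gain needed = 0.8039 − 0.3343 = 0.47.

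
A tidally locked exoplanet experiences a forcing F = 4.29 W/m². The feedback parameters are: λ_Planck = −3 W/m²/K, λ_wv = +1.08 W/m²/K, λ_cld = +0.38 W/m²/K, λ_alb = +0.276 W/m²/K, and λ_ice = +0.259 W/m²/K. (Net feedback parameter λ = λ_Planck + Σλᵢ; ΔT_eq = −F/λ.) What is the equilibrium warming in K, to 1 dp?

Net feedback parameter λ = (−3) + (+1.08) + (+0.38) + (+0.276) + (+0.259) = -1.005 W/m²/K.
ΔT = −F/λ = −4.29/(-1.005) = 4.3 K.

4.3 K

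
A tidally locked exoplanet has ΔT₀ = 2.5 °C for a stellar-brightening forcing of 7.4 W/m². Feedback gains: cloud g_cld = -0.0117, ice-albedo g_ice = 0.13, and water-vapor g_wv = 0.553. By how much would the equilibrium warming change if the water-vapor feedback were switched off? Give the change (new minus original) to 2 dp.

Original: g = 0.6713, ΔT = 2.5/(1−0.6713) = 7.6057 °C.
Without water-vapor: g' = 0.1183, ΔT' = 2.5/(1−0.1183) = 2.8354 °C.
Change = 2.8354 − 7.6057 = -4.77 °C.

-4.77 °C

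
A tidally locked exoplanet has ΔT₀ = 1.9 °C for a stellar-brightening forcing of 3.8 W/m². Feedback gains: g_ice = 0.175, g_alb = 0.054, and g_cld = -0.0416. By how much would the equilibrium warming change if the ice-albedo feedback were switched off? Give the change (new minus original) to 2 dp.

Original: g = 0.1874, ΔT = 1.9/(1−0.1874) = 2.3382 °C.
Without ice-albedo: g' = 0.0124, ΔT' = 1.9/(1−0.0124) = 1.9239 °C.
Change = 1.9239 − 2.3382 = -0.41 °C.

-0.41 °C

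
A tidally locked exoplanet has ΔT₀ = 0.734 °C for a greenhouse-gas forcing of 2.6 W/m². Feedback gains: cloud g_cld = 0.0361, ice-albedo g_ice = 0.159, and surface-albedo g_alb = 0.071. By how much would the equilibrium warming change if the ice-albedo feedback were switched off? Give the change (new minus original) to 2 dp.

Original: g = 0.2661, ΔT = 0.734/(1−0.2661) = 1.0001 °C.
Without ice-albedo: g' = 0.1071, ΔT' = 0.734/(1−0.1071) = 0.8220 °C.
Change = 0.8220 − 1.0001 = -0.18 °C.

-0.18 °C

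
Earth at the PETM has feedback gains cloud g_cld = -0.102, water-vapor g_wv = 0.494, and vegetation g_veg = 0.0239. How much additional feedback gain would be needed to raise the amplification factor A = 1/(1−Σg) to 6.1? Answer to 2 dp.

Current total gain = 0.4159.
Target gain for A = 6.1: g* = 1 − 1/6.1 = 0.8361.
Additional gain needed = 0.8361 − 0.4159 = 0.42.

0.42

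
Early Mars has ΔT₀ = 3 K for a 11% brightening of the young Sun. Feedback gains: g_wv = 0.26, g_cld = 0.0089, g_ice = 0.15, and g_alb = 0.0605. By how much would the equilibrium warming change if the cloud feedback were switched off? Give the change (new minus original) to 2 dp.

Original: g = 0.4794, ΔT = 3/(1−0.4794) = 5.7626 K.
Without cloud: g' = 0.4705, ΔT' = 3/(1−0.4705) = 5.6657 K.
Change = 5.6657 − 5.7626 = -0.10 K.

-0.10 K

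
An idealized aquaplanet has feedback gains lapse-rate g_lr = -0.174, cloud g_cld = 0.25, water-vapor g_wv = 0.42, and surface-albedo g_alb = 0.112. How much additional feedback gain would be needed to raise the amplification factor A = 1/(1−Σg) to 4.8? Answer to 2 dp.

0.18

Current total gain = 0.608.
Target gain for A = 4.8: g* = 1 − 1/4.8 = 0.7917.
Additional gain needed = 0.7917 − 0.608 = 0.18.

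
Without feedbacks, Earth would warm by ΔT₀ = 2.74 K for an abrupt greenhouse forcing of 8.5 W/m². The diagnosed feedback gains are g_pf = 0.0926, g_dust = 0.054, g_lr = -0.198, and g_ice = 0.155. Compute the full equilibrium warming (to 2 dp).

3.06 K

Total gain g = 0.0926 + 0.054 − 0.198 + 0.155 = 0.1036.
Amplification A = 1/(1 − 0.1036) = 1.116.
ΔT = 2.74 × 1.116 = 3.06 K.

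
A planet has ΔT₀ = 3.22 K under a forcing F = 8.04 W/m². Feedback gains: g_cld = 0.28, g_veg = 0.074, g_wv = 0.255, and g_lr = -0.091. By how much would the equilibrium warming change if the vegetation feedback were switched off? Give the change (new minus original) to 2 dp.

Original: g = 0.518, ΔT = 3.22/(1−0.518) = 6.6805 K.
Without vegetation: g' = 0.444, ΔT' = 3.22/(1−0.444) = 5.7914 K.
Change = 5.7914 − 6.6805 = -0.89 K.

-0.89 K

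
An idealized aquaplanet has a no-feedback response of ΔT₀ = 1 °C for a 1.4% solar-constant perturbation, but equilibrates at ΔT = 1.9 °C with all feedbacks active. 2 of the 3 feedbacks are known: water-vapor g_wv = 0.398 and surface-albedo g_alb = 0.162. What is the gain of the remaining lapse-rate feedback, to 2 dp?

-0.09

Amplification A = ΔT/ΔT₀ = 1.9/1 = 1.9.
Total gain g = 1 − 1/A = 1 − 1/1.9 = 0.4737.
Known gains sum to 0.398 + 0.162 = 0.56.
g_lr = 0.4737 − 0.56 = -0.09.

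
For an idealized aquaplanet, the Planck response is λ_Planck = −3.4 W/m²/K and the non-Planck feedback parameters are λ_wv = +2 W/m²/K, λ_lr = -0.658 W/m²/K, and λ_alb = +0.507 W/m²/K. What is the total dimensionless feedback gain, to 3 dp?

Convert to gains: g_wv = 2/3.4 = 0.5882; g_lr = -0.658/3.4 = -0.1935; g_alb = 0.507/3.4 = 0.1491.
Total gain g = 0.5438.

0.544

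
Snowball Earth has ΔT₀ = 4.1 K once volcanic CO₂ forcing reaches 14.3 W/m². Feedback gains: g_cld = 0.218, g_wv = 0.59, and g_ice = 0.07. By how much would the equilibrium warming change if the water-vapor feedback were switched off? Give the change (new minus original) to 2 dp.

Original: g = 0.878, ΔT = 4.1/(1−0.878) = 33.6066 K.
Without water-vapor: g' = 0.288, ΔT' = 4.1/(1−0.288) = 5.7584 K.
Change = 5.7584 − 33.6066 = -27.85 K.

-27.85 K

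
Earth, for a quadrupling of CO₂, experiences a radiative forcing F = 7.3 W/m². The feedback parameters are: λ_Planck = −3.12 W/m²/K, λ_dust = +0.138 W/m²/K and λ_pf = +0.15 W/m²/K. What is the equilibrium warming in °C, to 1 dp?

Net feedback parameter λ = (−3.12) + (+0.138) + (+0.15) = -2.832 W/m²/K.
ΔT = −F/λ = −7.3/(-2.832) = 2.6 °C.

2.6 °C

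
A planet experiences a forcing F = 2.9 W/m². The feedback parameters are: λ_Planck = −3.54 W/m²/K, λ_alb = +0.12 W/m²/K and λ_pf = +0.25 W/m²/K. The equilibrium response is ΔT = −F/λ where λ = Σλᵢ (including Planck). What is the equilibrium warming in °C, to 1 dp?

0.9 °C

Net feedback parameter λ = (−3.54) + (+0.12) + (+0.25) = -3.17 W/m²/K.
ΔT = −F/λ = −2.9/(-3.17) = 0.9 °C.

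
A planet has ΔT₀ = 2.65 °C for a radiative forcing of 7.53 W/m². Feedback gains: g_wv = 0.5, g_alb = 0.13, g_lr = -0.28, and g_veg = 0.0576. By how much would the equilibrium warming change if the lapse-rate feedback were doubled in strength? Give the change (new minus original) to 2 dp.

Original: g = 0.4076, ΔT = 2.65/(1−0.4076) = 4.4733 °C.
With doubled lapse-rate: g' = 0.1276, ΔT' = 2.65/(1−0.1276) = 3.0376 °C.
Change = 3.0376 − 4.4733 = -1.44 °C.

-1.44 °C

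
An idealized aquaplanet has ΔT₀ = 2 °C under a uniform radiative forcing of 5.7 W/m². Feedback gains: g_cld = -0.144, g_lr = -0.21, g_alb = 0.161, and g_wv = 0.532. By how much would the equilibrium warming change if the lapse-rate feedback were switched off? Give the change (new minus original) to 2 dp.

1.41 °C

Original: g = 0.339, ΔT = 2/(1−0.339) = 3.0257 °C.
Without lapse-rate: g' = 0.549, ΔT' = 2/(1−0.549) = 4.4346 °C.
Change = 4.4346 − 3.0257 = 1.41 °C.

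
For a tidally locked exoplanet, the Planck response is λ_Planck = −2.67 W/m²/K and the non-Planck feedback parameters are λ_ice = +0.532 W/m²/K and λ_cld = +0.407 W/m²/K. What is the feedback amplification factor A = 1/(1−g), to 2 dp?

Convert to gains: g_ice = 0.532/2.67 = 0.1993; g_cld = 0.407/2.67 = 0.1524.
Total gain g = 0.3517.
A = 1/(1 − 0.3517) = 1.54.

1.54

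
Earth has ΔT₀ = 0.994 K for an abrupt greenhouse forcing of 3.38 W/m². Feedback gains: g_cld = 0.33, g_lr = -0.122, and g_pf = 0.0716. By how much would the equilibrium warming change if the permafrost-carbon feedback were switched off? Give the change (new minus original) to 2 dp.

Original: g = 0.2796, ΔT = 0.994/(1−0.2796) = 1.3798 K.
Without permafrost-carbon: g' = 0.208, ΔT' = 0.994/(1−0.208) = 1.2551 K.
Change = 1.2551 − 1.3798 = -0.12 K.

-0.12 K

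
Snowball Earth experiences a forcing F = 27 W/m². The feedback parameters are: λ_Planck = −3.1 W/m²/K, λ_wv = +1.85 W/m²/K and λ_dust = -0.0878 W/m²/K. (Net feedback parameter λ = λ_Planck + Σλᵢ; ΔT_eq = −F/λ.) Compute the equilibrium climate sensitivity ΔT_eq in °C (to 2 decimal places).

Net feedback parameter λ = (−3.1) + (+1.85) + (-0.0878) = -1.3378 W/m²/K.
ΔT = −F/λ = −27/(-1.3378) = 20.18 °C.

20.18 °C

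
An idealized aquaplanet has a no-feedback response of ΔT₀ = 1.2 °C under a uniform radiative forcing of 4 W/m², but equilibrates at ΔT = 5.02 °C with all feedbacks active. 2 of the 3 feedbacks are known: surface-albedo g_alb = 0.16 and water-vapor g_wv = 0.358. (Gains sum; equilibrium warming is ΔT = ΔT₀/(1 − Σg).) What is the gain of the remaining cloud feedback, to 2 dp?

Amplification A = ΔT/ΔT₀ = 5.02/1.2 = 4.183.
Total gain g = 1 − 1/A = 1 − 1/4.183 = 0.7609.
Known gains sum to 0.16 + 0.358 = 0.518.
g_cld = 0.7609 − 0.518 = 0.24.

0.24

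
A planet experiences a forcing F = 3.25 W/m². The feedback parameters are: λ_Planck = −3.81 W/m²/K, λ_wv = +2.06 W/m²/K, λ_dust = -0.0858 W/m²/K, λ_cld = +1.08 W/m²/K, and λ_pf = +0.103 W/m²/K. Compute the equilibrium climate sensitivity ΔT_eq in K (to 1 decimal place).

Net feedback parameter λ = (−3.81) + (+2.06) + (-0.0858) + (+1.08) + (+0.103) = -0.6528 W/m²/K.
ΔT = −F/λ = −3.25/(-0.6528) = 5.0 K.

5.0 K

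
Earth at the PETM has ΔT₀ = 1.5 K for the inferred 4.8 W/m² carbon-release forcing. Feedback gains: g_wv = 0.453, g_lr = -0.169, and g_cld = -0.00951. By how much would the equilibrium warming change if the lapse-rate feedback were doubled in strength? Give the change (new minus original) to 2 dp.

-0.39 K

Original: g = 0.27449, ΔT = 1.5/(1−0.27449) = 2.0675 K.
With doubled lapse-rate: g' = 0.10549, ΔT' = 1.5/(1−0.10549) = 1.6769 K.
Change = 1.6769 − 2.0675 = -0.39 K.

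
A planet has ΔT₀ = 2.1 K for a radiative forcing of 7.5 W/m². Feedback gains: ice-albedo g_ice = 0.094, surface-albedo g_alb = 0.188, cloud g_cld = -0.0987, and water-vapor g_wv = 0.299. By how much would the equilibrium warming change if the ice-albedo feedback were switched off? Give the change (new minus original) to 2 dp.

Original: g = 0.4823, ΔT = 2.1/(1−0.4823) = 4.0564 K.
Without ice-albedo: g' = 0.3883, ΔT' = 2.1/(1−0.3883) = 3.4331 K.
Change = 3.4331 − 4.0564 = -0.62 K.

-0.62 K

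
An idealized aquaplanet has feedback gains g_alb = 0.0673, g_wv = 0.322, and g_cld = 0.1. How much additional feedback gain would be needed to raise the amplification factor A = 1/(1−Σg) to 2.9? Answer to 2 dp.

Current total gain = 0.4893.
Target gain for A = 2.9: g* = 1 − 1/2.9 = 0.6552.
Additional gain needed = 0.6552 − 0.4893 = 0.17.

0.17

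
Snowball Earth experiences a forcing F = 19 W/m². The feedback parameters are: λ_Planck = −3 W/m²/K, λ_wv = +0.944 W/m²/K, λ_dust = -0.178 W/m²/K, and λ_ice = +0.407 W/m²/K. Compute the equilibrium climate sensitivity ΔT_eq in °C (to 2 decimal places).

10.40 °C

Net feedback parameter λ = (−3) + (+0.944) + (-0.178) + (+0.407) = -1.827 W/m²/K.
ΔT = −F/λ = −19/(-1.827) = 10.40 °C.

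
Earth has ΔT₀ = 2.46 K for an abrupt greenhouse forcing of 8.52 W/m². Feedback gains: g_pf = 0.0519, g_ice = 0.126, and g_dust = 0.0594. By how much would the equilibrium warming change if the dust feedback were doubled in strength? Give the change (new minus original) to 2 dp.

Original: g = 0.2373, ΔT = 2.46/(1−0.2373) = 3.2254 K.
With doubled dust: g' = 0.2967, ΔT' = 2.46/(1−0.2967) = 3.4978 K.
Change = 3.4978 − 3.2254 = 0.27 K.

0.27 K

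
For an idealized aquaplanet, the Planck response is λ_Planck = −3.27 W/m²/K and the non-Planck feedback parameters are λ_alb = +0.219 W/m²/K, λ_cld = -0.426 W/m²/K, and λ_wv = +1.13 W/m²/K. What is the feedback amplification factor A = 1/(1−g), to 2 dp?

Convert to gains: g_alb = 0.219/3.27 = 0.06697; g_cld = -0.426/3.27 = -0.1303; g_wv = 1.13/3.27 = 0.3456.
Total gain g = 0.28227.
A = 1/(1 − 0.28227) = 1.39.

1.39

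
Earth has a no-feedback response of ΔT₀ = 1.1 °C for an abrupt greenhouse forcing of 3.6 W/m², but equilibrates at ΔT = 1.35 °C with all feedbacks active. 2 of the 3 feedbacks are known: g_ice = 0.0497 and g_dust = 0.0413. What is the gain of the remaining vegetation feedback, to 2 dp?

0.09

Amplification A = ΔT/ΔT₀ = 1.35/1.1 = 1.227.
Total gain g = 1 − 1/A = 1 − 1/1.227 = 0.185.
Known gains sum to 0.0497 + 0.0413 = 0.091.
g_veg = 0.185 − 0.091 = 0.09.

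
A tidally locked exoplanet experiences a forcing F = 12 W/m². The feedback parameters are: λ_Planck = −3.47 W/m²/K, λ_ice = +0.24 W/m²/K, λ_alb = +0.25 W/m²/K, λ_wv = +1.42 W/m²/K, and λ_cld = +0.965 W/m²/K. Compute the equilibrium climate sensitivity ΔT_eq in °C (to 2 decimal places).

20.17 °C

Net feedback parameter λ = (−3.47) + (+0.24) + (+0.25) + (+1.42) + (+0.965) = -0.595 W/m²/K.
ΔT = −F/λ = −12/(-0.595) = 20.17 °C.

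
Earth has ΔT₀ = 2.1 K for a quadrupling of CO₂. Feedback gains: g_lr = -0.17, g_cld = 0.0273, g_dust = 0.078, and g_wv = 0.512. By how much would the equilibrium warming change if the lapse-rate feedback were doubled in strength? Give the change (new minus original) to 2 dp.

Original: g = 0.4473, ΔT = 2.1/(1−0.4473) = 3.7995 K.
With doubled lapse-rate: g' = 0.2773, ΔT' = 2.1/(1−0.2773) = 2.9058 K.
Change = 2.9058 − 3.7995 = -0.89 K.

-0.89 K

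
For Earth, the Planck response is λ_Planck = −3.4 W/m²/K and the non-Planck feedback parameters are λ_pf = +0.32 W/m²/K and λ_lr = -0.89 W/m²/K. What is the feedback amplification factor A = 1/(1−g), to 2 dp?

Convert to gains: g_pf = 0.32/3.4 = 0.09412; g_lr = -0.89/3.4 = -0.2618.
Total gain g = -0.16768.
A = 1/(1 + 0.16768) = 0.86.

0.86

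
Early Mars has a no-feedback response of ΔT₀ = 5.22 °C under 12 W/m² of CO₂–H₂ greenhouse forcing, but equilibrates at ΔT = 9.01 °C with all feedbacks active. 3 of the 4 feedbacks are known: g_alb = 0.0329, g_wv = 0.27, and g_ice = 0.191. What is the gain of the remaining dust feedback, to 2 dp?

-0.07

Amplification A = ΔT/ΔT₀ = 9.01/5.22 = 1.726.
Total gain g = 1 − 1/A = 1 − 1/1.726 = 0.4206.
Known gains sum to 0.0329 + 0.27 + 0.191 = 0.4939.
g_dust = 0.4206 − 0.4939 = -0.07.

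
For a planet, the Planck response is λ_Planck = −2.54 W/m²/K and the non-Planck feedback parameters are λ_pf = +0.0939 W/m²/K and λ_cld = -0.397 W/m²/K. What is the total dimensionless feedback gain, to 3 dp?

Convert to gains: g_pf = 0.0939/2.54 = 0.03697; g_cld = -0.397/2.54 = -0.1563.
Total gain g = -0.11933.

-0.119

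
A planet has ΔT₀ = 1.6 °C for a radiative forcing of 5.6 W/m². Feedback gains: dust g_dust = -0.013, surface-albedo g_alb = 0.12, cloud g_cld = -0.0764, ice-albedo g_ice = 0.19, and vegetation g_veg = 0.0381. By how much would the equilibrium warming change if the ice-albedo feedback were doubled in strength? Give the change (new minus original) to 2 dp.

Original: g = 0.2587, ΔT = 1.6/(1−0.2587) = 2.1584 °C.
With doubled ice-albedo: g' = 0.4487, ΔT' = 1.6/(1−0.4487) = 2.9022 °C.
Change = 2.9022 − 2.1584 = 0.74 °C.

0.74 °C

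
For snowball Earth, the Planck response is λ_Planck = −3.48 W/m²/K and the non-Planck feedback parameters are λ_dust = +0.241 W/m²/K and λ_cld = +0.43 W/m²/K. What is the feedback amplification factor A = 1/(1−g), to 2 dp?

Convert to gains: g_dust = 0.241/3.48 = 0.06925; g_cld = 0.43/3.48 = 0.1236.
Total gain g = 0.19285.
A = 1/(1 − 0.19285) = 1.24.

1.24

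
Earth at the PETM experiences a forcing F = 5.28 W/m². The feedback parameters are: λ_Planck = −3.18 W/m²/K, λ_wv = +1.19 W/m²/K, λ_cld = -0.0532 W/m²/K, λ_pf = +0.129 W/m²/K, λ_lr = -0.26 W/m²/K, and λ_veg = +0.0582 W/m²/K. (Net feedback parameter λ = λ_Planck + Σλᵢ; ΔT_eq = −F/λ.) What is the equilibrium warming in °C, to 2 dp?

2.50 °C

Net feedback parameter λ = (−3.18) + (+1.19) + (-0.0532) + (+0.129) + (-0.26) + (+0.0582) = -2.116 W/m²/K.
ΔT = −F/λ = −5.28/(-2.116) = 2.50 °C.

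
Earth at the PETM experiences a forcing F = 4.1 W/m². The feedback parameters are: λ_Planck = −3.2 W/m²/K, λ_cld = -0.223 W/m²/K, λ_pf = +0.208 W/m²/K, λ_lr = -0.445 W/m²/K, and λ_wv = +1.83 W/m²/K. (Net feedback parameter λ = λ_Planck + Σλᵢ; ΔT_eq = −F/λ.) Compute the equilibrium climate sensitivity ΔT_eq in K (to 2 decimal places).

Net feedback parameter λ = (−3.2) + (-0.223) + (+0.208) + (-0.445) + (+1.83) = -1.83 W/m²/K.
ΔT = −F/λ = −4.1/(-1.83) = 2.24 K.

2.24 K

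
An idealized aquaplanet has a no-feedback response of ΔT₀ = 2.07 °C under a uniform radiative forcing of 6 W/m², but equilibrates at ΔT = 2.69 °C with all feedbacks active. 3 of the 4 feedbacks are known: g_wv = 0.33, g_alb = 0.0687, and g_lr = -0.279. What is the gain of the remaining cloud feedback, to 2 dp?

Amplification A = ΔT/ΔT₀ = 2.69/2.07 = 1.3.
Total gain g = 1 − 1/A = 1 − 1/1.3 = 0.2308.
Known gains sum to 0.33 + 0.0687 − 0.279 = 0.1197.
g_cld = 0.2308 − 0.1197 = 0.11.

0.11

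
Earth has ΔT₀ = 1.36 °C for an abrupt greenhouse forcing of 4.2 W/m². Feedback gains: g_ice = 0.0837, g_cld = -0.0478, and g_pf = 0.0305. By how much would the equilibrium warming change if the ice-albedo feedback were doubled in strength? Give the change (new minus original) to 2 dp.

0.14 °C

Original: g = 0.0664, ΔT = 1.36/(1−0.0664) = 1.4567 °C.
With doubled ice-albedo: g' = 0.1501, ΔT' = 1.36/(1−0.1501) = 1.6002 °C.
Change = 1.6002 − 1.4567 = 0.14 °C.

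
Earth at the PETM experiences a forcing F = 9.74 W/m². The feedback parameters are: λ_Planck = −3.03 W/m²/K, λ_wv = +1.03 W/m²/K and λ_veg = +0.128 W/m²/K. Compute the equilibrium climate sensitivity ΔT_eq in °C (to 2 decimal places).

5.20 °C

Net feedback parameter λ = (−3.03) + (+1.03) + (+0.128) = -1.872 W/m²/K.
ΔT = −F/λ = −9.74/(-1.872) = 5.20 °C.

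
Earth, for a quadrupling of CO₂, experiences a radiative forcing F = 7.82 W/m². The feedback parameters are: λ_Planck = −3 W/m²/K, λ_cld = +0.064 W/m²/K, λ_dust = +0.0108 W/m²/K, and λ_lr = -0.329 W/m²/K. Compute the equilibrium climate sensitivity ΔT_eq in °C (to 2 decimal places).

Net feedback parameter λ = (−3) + (+0.064) + (+0.0108) + (-0.329) = -3.2542 W/m²/K.
ΔT = −F/λ = −7.82/(-3.2542) = 2.40 °C.

2.40 °C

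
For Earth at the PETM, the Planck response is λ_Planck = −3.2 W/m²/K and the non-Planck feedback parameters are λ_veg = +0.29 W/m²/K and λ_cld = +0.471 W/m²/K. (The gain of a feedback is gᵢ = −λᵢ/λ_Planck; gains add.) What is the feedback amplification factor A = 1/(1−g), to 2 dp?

Convert to gains: g_veg = 0.29/3.2 = 0.09062; g_cld = 0.471/3.2 = 0.1472.
Total gain g = 0.23782.
A = 1/(1 − 0.23782) = 1.31.

1.31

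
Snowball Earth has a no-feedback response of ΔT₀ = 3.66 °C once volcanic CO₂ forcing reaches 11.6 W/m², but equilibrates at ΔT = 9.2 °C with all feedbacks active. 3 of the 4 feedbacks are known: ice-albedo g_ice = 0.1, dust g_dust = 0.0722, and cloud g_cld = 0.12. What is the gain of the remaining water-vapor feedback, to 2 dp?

Amplification A = ΔT/ΔT₀ = 9.2/3.66 = 2.514.
Total gain g = 1 − 1/A = 1 − 1/2.514 = 0.6022.
Known gains sum to 0.1 + 0.0722 + 0.12 = 0.2922.
g_wv = 0.6022 − 0.2922 = 0.31.

0.31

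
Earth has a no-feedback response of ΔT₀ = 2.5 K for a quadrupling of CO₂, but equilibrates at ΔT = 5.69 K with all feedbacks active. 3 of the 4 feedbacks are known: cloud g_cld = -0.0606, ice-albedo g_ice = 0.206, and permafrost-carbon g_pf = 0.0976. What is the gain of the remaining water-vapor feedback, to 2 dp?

0.32

Amplification A = ΔT/ΔT₀ = 5.69/2.5 = 2.276.
Total gain g = 1 − 1/A = 1 − 1/2.276 = 0.5606.
Known gains sum to -0.0606 + 0.206 + 0.0976 = 0.243.
g_wv = 0.5606 − 0.243 = 0.32.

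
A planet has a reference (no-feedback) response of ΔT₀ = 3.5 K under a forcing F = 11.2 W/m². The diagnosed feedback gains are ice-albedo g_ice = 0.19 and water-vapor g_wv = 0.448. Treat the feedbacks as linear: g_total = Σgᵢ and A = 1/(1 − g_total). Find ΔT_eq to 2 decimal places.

9.67 K

Total gain g = 0.19 + 0.448 = 0.638.
Amplification A = 1/(1 − 0.638) = 2.762.
ΔT = 3.5 × 2.762 = 9.67 K.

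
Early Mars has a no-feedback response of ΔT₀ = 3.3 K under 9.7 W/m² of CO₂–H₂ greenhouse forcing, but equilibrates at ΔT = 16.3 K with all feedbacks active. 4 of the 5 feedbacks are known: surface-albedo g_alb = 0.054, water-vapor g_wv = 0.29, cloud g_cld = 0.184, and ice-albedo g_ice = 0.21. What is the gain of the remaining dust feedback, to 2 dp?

Amplification A = ΔT/ΔT₀ = 16.3/3.3 = 4.939.
Total gain g = 1 − 1/A = 1 − 1/4.939 = 0.7975.
Known gains sum to 0.054 + 0.29 + 0.184 + 0.21 = 0.738.
g_dust = 0.7975 − 0.738 = 0.06.

0.06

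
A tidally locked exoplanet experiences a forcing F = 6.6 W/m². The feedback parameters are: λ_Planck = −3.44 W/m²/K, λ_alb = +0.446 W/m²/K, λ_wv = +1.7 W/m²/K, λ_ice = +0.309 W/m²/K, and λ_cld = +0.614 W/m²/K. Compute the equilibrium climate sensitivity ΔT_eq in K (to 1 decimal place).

Net feedback parameter λ = (−3.44) + (+0.446) + (+1.7) + (+0.309) + (+0.614) = -0.371 W/m²/K.
ΔT = −F/λ = −6.6/(-0.371) = 17.8 K.

17.8 K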